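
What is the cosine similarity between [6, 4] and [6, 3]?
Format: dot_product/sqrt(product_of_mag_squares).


dot = 48. |a|^2 = 52, |b|^2 = 45. cos = 48/sqrt(2340).

48/sqrt(2340)


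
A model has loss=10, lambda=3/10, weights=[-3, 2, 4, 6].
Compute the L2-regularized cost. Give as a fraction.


L2 sq norm = sum(w^2) = 65. J = 10 + 3/10 * 65 = 59/2.

59/2


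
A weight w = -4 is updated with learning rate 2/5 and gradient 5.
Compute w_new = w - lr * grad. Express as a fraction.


w_new = -4 - 2/5 * 5 = -4 - 2 = -6.

-6


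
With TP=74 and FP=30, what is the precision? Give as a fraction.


Precision = TP / (TP + FP) = 74 / 104 = 37/52.

37/52


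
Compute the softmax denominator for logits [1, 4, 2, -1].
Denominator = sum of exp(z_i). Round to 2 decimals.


Denom = e^1=2.7183 + e^4=54.5982 + e^2=7.3891 + e^-1=0.3679. Sum = 65.0735, which rounds to 65.07.

65.07


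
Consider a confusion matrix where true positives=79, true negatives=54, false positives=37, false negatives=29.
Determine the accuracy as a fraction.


Accuracy = (TP + TN) / (TP + TN + FP + FN) = (79 + 54) / 199 = 133/199.

133/199


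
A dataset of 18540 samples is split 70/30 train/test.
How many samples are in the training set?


Test set = 18540 * 30% = 5562. Training set = 18540 - 5562 = 12978.

12978


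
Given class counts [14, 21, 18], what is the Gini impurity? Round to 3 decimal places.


Total = 53. Proportions: 14/53, 21/53, 18/53. sum(p_i^2) = 0.3421. Gini = 1 - 0.3421 = 0.6579, which rounds to 0.658.

0.658


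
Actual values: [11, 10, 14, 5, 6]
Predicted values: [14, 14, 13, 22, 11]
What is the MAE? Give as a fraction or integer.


MAE = (1/5) * (|11-14|=3 + |10-14|=4 + |14-13|=1 + |5-22|=17 + |6-11|=5). Sum = 30. MAE = 6.

6


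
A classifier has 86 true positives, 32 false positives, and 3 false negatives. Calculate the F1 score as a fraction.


Precision = 86/118 = 43/59. Recall = 86/89 = 86/89. F1 = 2*P*R/(P+R) = 172/207.

172/207


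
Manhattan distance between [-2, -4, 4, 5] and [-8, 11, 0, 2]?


d = sum of absolute differences: |-2--8|=6 + |-4-11|=15 + |4-0|=4 + |5-2|=3 = 28.

28


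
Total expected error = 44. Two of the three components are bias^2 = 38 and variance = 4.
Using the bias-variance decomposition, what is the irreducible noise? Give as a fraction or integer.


Total error = bias^2 + variance + irreducible noise. So irreducible noise = 44 - 38 - 4 = 2.

2


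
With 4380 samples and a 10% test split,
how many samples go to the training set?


Test set = 4380 * 10% = 438. Training set = 4380 - 438 = 3942.

3942


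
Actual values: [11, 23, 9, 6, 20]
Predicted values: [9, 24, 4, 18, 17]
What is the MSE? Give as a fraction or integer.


MSE = (1/5) * ((11-9)^2=4 + (23-24)^2=1 + (9-4)^2=25 + (6-18)^2=144 + (20-17)^2=9). Sum = 183. MSE = 183/5.

183/5


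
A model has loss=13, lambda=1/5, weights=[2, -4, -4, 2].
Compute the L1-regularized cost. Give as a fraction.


L1 norm = sum(|w|) = 12. J = 13 + 1/5 * 12 = 77/5.

77/5


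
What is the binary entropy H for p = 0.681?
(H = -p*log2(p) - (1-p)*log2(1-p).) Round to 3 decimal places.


H = -0.681*log2(0.681) - 0.319*log2(0.319) = 0.903.

0.903


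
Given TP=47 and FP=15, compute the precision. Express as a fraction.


Precision = TP / (TP + FP) = 47 / 62 = 47/62.

47/62


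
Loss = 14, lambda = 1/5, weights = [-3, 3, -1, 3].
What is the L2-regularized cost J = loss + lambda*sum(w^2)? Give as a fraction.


L2 sq norm = sum(w^2) = 28. J = 14 + 1/5 * 28 = 98/5.

98/5


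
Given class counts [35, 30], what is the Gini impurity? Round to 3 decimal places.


Total = 65. Proportions: 35/65, 30/65. sum(p_i^2) = 0.5030. Gini = 1 - 0.5030 = 0.4970, which rounds to 0.497.

0.497


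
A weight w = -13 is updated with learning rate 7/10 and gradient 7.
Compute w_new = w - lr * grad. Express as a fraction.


w_new = -13 - 7/10 * 7 = -13 - 49/10 = -179/10.

-179/10


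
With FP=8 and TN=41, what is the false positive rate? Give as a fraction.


FPR = FP / (FP + TN) = 8 / 49 = 8/49.

8/49


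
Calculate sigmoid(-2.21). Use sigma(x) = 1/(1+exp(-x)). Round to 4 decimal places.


sigma(-2.21) = 1/(1+e^(2.21)) = 1/(1+9.115716) = 1/10.115716 = 0.0989.

0.0989


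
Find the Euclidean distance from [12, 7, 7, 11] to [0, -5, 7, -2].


d = sqrt(sum of squared differences). (12-0)^2=144, (7--5)^2=144, (7-7)^2=0, (11--2)^2=169. Sum = 457.

sqrt(457)


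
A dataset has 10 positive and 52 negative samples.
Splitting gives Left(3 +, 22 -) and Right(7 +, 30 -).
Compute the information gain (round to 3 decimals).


H(parent) = 0.6374. H(left) = 0.5294, H(right) = 0.6998. Weighted = (25/62)*0.5294 + (37/62)*0.6998 = 0.6311. IG = 0.6374 - 0.6311 = 0.0063, which rounds to 0.006.

0.006


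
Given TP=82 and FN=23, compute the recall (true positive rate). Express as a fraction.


Recall = TP / (TP + FN) = 82 / 105 = 82/105.

82/105


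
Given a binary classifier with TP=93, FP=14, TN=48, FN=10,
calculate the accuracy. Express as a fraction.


Accuracy = (TP + TN) / (TP + TN + FP + FN) = (93 + 48) / 165 = 47/55.

47/55


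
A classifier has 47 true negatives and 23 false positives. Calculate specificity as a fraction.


Specificity = TN / (TN + FP) = 47 / 70 = 47/70.

47/70


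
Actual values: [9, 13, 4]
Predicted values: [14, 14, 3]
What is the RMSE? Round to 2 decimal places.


MSE = 9.0000. RMSE = sqrt(9.0000) = 3.00.

3.00


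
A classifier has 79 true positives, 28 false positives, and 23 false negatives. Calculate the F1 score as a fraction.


Precision = 79/107 = 79/107. Recall = 79/102 = 79/102. F1 = 2*P*R/(P+R) = 158/209.

158/209


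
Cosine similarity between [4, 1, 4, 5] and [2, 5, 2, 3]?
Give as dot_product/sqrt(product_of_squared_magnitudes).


dot = 36. |a|^2 = 58, |b|^2 = 42. cos = 36/sqrt(2436).

36/sqrt(2436)


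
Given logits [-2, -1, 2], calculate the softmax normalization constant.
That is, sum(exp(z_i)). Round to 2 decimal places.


Denom = e^-2=0.1353 + e^-1=0.3679 + e^2=7.3891. Sum = 7.8923, which rounds to 7.89.

7.89


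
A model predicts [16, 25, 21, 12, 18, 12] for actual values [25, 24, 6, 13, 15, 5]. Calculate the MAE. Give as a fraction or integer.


MAE = (1/6) * (|25-16|=9 + |24-25|=1 + |6-21|=15 + |13-12|=1 + |15-18|=3 + |5-12|=7). Sum = 36. MAE = 6.

6


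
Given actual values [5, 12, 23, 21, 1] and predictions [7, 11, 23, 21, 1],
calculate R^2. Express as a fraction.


Mean(y) = 62/5. SS_res = 5. SS_tot = 1856/5. R^2 = 1 - 5/(1856/5) = 1831/1856.

1831/1856


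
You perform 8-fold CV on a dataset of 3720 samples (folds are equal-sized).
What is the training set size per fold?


Each validation fold has 3720/8 = 465 samples. Training set = 3720 - 465 = 3255.

3255


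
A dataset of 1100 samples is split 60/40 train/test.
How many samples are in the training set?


Test set = 1100 * 40% = 440. Training set = 1100 - 440 = 660.

660


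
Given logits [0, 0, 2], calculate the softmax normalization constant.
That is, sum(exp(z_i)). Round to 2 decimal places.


Denom = e^0=1.0000 + e^0=1.0000 + e^2=7.3891. Sum = 9.3891, which rounds to 9.39.

9.39


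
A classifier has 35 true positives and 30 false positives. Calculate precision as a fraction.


Precision = TP / (TP + FP) = 35 / 65 = 7/13.

7/13


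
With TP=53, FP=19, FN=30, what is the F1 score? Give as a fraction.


Precision = 53/72 = 53/72. Recall = 53/83 = 53/83. F1 = 2*P*R/(P+R) = 106/155.

106/155


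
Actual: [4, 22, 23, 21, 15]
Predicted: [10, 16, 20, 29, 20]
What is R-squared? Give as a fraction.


Mean(y) = 17. SS_res = 170. SS_tot = 250. R^2 = 1 - 170/(250) = 8/25.

8/25


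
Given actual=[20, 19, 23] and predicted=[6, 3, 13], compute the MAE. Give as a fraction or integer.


MAE = (1/3) * (|20-6|=14 + |19-3|=16 + |23-13|=10). Sum = 40. MAE = 40/3.

40/3


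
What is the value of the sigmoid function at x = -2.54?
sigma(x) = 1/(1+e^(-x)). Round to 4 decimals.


sigma(-2.54) = 1/(1+e^(2.54)) = 1/(1+12.679671) = 1/13.679671 = 0.0731.

0.0731


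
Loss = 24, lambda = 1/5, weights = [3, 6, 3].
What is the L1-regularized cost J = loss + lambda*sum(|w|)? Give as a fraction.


L1 norm = sum(|w|) = 12. J = 24 + 1/5 * 12 = 132/5.

132/5


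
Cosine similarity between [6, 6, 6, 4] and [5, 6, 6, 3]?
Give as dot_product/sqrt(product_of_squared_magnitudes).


dot = 114. |a|^2 = 124, |b|^2 = 106. cos = 114/sqrt(13144).

114/sqrt(13144)


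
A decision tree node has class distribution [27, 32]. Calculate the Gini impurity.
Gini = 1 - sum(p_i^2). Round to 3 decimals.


Total = 59. Proportions: 27/59, 32/59. sum(p_i^2) = 0.5036. Gini = 1 - 0.5036 = 0.4964, which rounds to 0.496.

0.496


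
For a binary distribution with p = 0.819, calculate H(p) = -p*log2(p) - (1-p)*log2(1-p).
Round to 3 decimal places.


H = -0.819*log2(0.819) - 0.181*log2(0.181) = 0.682.

0.682


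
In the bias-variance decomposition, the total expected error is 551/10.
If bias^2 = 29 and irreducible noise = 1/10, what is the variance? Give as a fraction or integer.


Total error = bias^2 + variance + irreducible noise. So variance = 551/10 - 29 - 1/10 = 26.

26


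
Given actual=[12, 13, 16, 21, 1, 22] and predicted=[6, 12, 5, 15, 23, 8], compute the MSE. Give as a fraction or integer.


MSE = (1/6) * ((12-6)^2=36 + (13-12)^2=1 + (16-5)^2=121 + (21-15)^2=36 + (1-23)^2=484 + (22-8)^2=196). Sum = 874. MSE = 437/3.

437/3


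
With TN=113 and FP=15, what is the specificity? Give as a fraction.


Specificity = TN / (TN + FP) = 113 / 128 = 113/128.

113/128


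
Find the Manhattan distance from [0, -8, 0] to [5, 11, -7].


d = sum of absolute differences: |0-5|=5 + |-8-11|=19 + |0--7|=7 = 31.

31


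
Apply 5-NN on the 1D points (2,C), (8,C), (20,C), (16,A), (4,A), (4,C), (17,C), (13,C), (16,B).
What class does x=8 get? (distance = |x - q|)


Distances: |2-8|=6, |8-8|=0, |20-8|=12, |16-8|=8, |4-8|=4, |4-8|=4, |17-8|=9, |13-8|=5, |16-8|=8. 5 nearest: (8,C), (4,A), (4,C), (13,C), (2,C). Counts: {'C': 4, 'A': 1}. Majority class: C.

C


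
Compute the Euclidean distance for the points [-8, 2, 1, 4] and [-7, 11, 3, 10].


d = sqrt(sum of squared differences). (-8--7)^2=1, (2-11)^2=81, (1-3)^2=4, (4-10)^2=36. Sum = 122.

sqrt(122)


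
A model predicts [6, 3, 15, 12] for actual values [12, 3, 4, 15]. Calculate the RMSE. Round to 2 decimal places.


MSE = 41.5000. RMSE = sqrt(41.5000) = 6.44.

6.44


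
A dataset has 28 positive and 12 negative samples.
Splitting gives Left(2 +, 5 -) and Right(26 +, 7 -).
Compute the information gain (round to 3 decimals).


H(parent) = 0.8813. H(left) = 0.8631, H(right) = 0.7455. Weighted = (7/40)*0.8631 + (33/40)*0.7455 = 0.7661. IG = 0.8813 - 0.7661 = 0.1152, which rounds to 0.115.

0.115


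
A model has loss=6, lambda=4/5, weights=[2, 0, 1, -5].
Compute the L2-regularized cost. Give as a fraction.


L2 sq norm = sum(w^2) = 30. J = 6 + 4/5 * 30 = 30.

30


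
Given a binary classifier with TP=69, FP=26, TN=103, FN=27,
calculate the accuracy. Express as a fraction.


Accuracy = (TP + TN) / (TP + TN + FP + FN) = (69 + 103) / 225 = 172/225.

172/225


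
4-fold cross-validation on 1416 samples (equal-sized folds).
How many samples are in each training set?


Each validation fold has 1416/4 = 354 samples. Training set = 1416 - 354 = 1062.

1062


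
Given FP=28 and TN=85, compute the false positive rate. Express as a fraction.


FPR = FP / (FP + TN) = 28 / 113 = 28/113.

28/113


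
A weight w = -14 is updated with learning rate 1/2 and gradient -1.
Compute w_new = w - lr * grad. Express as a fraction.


w_new = -14 - 1/2 * -1 = -14 - -1/2 = -27/2.

-27/2


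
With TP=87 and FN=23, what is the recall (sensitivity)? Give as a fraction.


Recall = TP / (TP + FN) = 87 / 110 = 87/110.

87/110


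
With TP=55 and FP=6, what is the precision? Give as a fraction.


Precision = TP / (TP + FP) = 55 / 61 = 55/61.

55/61


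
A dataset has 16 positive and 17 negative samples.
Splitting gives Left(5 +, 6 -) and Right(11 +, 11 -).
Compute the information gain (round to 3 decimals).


H(parent) = 0.9993. H(left) = 0.9940, H(right) = 1.0000. Weighted = (11/33)*0.9940 + (22/33)*1.0000 = 0.9980. IG = 0.9993 - 0.9980 = 0.0013, which rounds to 0.001.

0.001


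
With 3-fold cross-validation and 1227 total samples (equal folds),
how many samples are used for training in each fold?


Each validation fold has 1227/3 = 409 samples. Training set = 1227 - 409 = 818.

818


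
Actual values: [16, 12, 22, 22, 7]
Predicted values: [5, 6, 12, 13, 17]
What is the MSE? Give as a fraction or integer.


MSE = (1/5) * ((16-5)^2=121 + (12-6)^2=36 + (22-12)^2=100 + (22-13)^2=81 + (7-17)^2=100). Sum = 438. MSE = 438/5.

438/5


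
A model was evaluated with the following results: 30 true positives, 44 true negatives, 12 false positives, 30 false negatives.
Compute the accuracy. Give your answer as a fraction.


Accuracy = (TP + TN) / (TP + TN + FP + FN) = (30 + 44) / 116 = 37/58.

37/58


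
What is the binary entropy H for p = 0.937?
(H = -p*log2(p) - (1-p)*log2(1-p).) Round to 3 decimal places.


H = -0.937*log2(0.937) - 0.063*log2(0.063) = 0.339.

0.339


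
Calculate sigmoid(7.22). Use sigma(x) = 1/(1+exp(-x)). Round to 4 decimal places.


sigma(7.22) = 1/(1+e^(-7.22)) = 1/(1+0.000732) = 1/1.000732 = 0.9993.

0.9993


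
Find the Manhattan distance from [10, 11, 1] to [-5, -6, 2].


d = sum of absolute differences: |10--5|=15 + |11--6|=17 + |1-2|=1 = 33.

33


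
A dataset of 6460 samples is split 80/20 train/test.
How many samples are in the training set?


Test set = 6460 * 20% = 1292. Training set = 6460 - 1292 = 5168.

5168


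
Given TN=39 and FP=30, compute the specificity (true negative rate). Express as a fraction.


Specificity = TN / (TN + FP) = 39 / 69 = 13/23.

13/23


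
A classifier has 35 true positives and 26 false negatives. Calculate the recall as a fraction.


Recall = TP / (TP + FN) = 35 / 61 = 35/61.

35/61


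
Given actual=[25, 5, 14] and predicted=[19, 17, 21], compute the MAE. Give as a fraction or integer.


MAE = (1/3) * (|25-19|=6 + |5-17|=12 + |14-21|=7). Sum = 25. MAE = 25/3.

25/3


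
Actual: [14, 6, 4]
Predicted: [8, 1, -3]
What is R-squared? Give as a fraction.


Mean(y) = 8. SS_res = 110. SS_tot = 56. R^2 = 1 - 110/(56) = -27/28.

-27/28


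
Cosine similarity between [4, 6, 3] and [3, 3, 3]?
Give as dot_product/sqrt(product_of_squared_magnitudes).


dot = 39. |a|^2 = 61, |b|^2 = 27. cos = 39/sqrt(1647).

39/sqrt(1647)


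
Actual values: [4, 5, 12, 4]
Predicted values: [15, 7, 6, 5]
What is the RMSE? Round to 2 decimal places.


MSE = 40.5000. RMSE = sqrt(40.5000) = 6.36.

6.36


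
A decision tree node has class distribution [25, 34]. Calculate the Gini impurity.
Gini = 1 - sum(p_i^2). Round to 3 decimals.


Total = 59. Proportions: 25/59, 34/59. sum(p_i^2) = 0.5116. Gini = 1 - 0.5116 = 0.4884, which rounds to 0.488.

0.488


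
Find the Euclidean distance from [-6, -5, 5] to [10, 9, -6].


d = sqrt(sum of squared differences). (-6-10)^2=256, (-5-9)^2=196, (5--6)^2=121. Sum = 573.

sqrt(573)


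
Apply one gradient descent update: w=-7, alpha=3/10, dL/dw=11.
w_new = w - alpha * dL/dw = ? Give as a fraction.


w_new = -7 - 3/10 * 11 = -7 - 33/10 = -103/10.

-103/10


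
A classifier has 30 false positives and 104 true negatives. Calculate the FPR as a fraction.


FPR = FP / (FP + TN) = 30 / 134 = 15/67.

15/67


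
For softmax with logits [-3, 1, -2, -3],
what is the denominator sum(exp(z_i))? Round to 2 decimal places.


Denom = e^-3=0.0498 + e^1=2.7183 + e^-2=0.1353 + e^-3=0.0498. Sum = 2.9532, which rounds to 2.95.

2.95


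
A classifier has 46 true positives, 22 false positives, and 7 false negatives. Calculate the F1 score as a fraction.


Precision = 46/68 = 23/34. Recall = 46/53 = 46/53. F1 = 2*P*R/(P+R) = 92/121.

92/121


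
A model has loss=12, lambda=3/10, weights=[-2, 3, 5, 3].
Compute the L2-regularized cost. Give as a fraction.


L2 sq norm = sum(w^2) = 47. J = 12 + 3/10 * 47 = 261/10.

261/10


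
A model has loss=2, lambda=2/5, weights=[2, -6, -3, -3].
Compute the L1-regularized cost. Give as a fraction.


L1 norm = sum(|w|) = 14. J = 2 + 2/5 * 14 = 38/5.

38/5


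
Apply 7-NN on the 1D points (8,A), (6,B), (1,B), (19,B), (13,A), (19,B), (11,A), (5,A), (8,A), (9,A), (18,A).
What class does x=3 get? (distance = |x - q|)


Distances: |8-3|=5, |6-3|=3, |1-3|=2, |19-3|=16, |13-3|=10, |19-3|=16, |11-3|=8, |5-3|=2, |8-3|=5, |9-3|=6, |18-3|=15. 7 nearest: (5,A), (1,B), (6,B), (8,A), (8,A), (9,A), (11,A). Counts: {'A': 5, 'B': 2}. Majority class: A.

A


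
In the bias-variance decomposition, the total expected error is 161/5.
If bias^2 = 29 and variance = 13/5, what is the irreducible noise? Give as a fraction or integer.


Total error = bias^2 + variance + irreducible noise. So irreducible noise = 161/5 - 29 - 13/5 = 3/5.

3/5


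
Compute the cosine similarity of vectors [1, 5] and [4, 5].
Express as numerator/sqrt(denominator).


dot = 29. |a|^2 = 26, |b|^2 = 41. cos = 29/sqrt(1066).

29/sqrt(1066)


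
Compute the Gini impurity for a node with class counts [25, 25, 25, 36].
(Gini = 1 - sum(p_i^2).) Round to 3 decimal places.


Total = 111. Proportions: 25/111, 25/111, 25/111, 36/111. sum(p_i^2) = 0.2574. Gini = 1 - 0.2574 = 0.7426, which rounds to 0.743.

0.743


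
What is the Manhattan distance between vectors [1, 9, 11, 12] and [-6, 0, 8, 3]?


d = sum of absolute differences: |1--6|=7 + |9-0|=9 + |11-8|=3 + |12-3|=9 = 28.

28


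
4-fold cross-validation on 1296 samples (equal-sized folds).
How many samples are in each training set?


Each validation fold has 1296/4 = 324 samples. Training set = 1296 - 324 = 972.

972


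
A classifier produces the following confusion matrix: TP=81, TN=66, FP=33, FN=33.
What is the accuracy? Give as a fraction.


Accuracy = (TP + TN) / (TP + TN + FP + FN) = (81 + 66) / 213 = 49/71.

49/71


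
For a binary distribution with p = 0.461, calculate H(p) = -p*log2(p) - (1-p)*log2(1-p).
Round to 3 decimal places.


H = -0.461*log2(0.461) - 0.539*log2(0.539) = 0.996.

0.996


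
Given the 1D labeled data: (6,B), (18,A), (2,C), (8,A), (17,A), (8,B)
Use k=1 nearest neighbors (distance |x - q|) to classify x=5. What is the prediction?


Distances: |6-5|=1, |18-5|=13, |2-5|=3, |8-5|=3, |17-5|=12, |8-5|=3. 1 nearest: (6,B). Counts: {'B': 1}. Majority class: B.

B


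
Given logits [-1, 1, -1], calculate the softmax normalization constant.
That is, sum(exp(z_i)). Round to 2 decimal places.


Denom = e^-1=0.3679 + e^1=2.7183 + e^-1=0.3679. Sum = 3.4541, which rounds to 3.45.

3.45


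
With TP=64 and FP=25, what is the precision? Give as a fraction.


Precision = TP / (TP + FP) = 64 / 89 = 64/89.

64/89


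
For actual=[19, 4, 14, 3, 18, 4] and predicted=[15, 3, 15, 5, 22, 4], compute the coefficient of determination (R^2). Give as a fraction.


Mean(y) = 31/3. SS_res = 38. SS_tot = 844/3. R^2 = 1 - 38/(844/3) = 365/422.

365/422


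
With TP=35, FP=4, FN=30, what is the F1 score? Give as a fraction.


Precision = 35/39 = 35/39. Recall = 35/65 = 7/13. F1 = 2*P*R/(P+R) = 35/52.

35/52


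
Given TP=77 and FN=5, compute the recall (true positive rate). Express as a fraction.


Recall = TP / (TP + FN) = 77 / 82 = 77/82.

77/82


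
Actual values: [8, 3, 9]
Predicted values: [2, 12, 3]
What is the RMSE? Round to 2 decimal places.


MSE = 51.0000. RMSE = sqrt(51.0000) = 7.14.

7.14


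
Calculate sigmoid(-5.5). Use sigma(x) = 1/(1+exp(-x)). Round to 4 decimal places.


sigma(-5.5) = 1/(1+e^(5.5)) = 1/(1+244.691932) = 1/245.691932 = 0.0041.

0.0041


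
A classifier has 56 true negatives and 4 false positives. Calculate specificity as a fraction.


Specificity = TN / (TN + FP) = 56 / 60 = 14/15.

14/15


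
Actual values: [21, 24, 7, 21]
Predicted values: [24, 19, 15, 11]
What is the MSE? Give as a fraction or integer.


MSE = (1/4) * ((21-24)^2=9 + (24-19)^2=25 + (7-15)^2=64 + (21-11)^2=100). Sum = 198. MSE = 99/2.

99/2


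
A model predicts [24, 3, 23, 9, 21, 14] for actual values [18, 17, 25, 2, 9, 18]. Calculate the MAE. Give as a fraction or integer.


MAE = (1/6) * (|18-24|=6 + |17-3|=14 + |25-23|=2 + |2-9|=7 + |9-21|=12 + |18-14|=4). Sum = 45. MAE = 15/2.

15/2


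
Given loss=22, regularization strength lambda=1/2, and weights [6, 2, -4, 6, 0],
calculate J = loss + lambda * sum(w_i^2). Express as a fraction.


L2 sq norm = sum(w^2) = 92. J = 22 + 1/2 * 92 = 68.

68


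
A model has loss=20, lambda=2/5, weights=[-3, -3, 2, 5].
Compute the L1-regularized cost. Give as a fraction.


L1 norm = sum(|w|) = 13. J = 20 + 2/5 * 13 = 126/5.

126/5


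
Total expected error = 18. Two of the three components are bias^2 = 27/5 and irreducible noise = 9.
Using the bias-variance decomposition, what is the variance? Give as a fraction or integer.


Total error = bias^2 + variance + irreducible noise. So variance = 18 - 27/5 - 9 = 18/5.

18/5


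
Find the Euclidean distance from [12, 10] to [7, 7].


d = sqrt(sum of squared differences). (12-7)^2=25, (10-7)^2=9. Sum = 34.

sqrt(34)


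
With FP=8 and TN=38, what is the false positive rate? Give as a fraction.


FPR = FP / (FP + TN) = 8 / 46 = 4/23.

4/23


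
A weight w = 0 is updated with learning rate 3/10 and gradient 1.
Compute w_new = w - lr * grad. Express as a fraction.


w_new = 0 - 3/10 * 1 = 0 - 3/10 = -3/10.

-3/10


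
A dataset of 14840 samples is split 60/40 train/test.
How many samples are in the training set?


Test set = 14840 * 40% = 5936. Training set = 14840 - 5936 = 8904.

8904


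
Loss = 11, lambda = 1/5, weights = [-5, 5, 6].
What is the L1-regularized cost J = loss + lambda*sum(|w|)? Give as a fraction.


L1 norm = sum(|w|) = 16. J = 11 + 1/5 * 16 = 71/5.

71/5


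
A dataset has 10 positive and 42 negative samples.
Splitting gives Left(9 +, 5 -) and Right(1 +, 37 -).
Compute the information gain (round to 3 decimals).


H(parent) = 0.7063. H(left) = 0.9403, H(right) = 0.1756. Weighted = (14/52)*0.9403 + (38/52)*0.1756 = 0.3815. IG = 0.7063 - 0.3815 = 0.3248, which rounds to 0.325.

0.325


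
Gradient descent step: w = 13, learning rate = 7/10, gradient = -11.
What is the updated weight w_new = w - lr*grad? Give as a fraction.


w_new = 13 - 7/10 * -11 = 13 - -77/10 = 207/10.

207/10


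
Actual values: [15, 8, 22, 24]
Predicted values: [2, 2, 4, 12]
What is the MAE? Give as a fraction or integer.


MAE = (1/4) * (|15-2|=13 + |8-2|=6 + |22-4|=18 + |24-12|=12). Sum = 49. MAE = 49/4.

49/4


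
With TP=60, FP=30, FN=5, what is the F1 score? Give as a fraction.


Precision = 60/90 = 2/3. Recall = 60/65 = 12/13. F1 = 2*P*R/(P+R) = 24/31.

24/31


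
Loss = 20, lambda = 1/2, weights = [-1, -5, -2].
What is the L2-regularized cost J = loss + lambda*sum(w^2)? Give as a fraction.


L2 sq norm = sum(w^2) = 30. J = 20 + 1/2 * 30 = 35.

35


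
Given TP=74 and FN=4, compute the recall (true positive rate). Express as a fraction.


Recall = TP / (TP + FN) = 74 / 78 = 37/39.

37/39


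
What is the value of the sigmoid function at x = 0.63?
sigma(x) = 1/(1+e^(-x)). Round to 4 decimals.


sigma(0.63) = 1/(1+e^(-0.63)) = 1/(1+0.532592) = 1/1.532592 = 0.6525.

0.6525


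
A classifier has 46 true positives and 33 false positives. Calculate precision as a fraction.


Precision = TP / (TP + FP) = 46 / 79 = 46/79.

46/79


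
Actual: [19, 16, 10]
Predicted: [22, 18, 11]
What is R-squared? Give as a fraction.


Mean(y) = 15. SS_res = 14. SS_tot = 42. R^2 = 1 - 14/(42) = 2/3.

2/3


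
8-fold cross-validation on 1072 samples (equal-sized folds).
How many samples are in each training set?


Each validation fold has 1072/8 = 134 samples. Training set = 1072 - 134 = 938.

938


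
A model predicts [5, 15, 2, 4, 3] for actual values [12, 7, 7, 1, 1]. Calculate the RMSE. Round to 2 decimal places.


MSE = 30.2000. RMSE = sqrt(30.2000) = 5.50.

5.50


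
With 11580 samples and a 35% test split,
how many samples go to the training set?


Test set = 11580 * 35% = 4053. Training set = 11580 - 4053 = 7527.

7527


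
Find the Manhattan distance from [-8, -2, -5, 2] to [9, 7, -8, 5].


d = sum of absolute differences: |-8-9|=17 + |-2-7|=9 + |-5--8|=3 + |2-5|=3 = 32.

32


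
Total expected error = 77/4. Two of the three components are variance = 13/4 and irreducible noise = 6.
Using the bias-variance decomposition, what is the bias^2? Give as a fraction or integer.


Total error = bias^2 + variance + irreducible noise. So bias^2 = 77/4 - 13/4 - 6 = 10.

10


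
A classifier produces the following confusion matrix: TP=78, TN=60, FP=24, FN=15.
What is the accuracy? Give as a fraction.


Accuracy = (TP + TN) / (TP + TN + FP + FN) = (78 + 60) / 177 = 46/59.

46/59


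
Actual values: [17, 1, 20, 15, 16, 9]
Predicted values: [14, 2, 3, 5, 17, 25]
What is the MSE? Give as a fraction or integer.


MSE = (1/6) * ((17-14)^2=9 + (1-2)^2=1 + (20-3)^2=289 + (15-5)^2=100 + (16-17)^2=1 + (9-25)^2=256). Sum = 656. MSE = 328/3.

328/3


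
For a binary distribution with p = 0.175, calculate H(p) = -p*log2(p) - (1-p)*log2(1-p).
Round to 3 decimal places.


H = -0.175*log2(0.175) - 0.825*log2(0.825) = 0.669.

0.669


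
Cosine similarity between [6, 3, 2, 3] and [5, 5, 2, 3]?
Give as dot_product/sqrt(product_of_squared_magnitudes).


dot = 58. |a|^2 = 58, |b|^2 = 63. cos = 58/sqrt(3654).

58/sqrt(3654)


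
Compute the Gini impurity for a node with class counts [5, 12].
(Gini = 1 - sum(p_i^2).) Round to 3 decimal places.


Total = 17. Proportions: 5/17, 12/17. sum(p_i^2) = 0.5848. Gini = 1 - 0.5848 = 0.4152, which rounds to 0.415.

0.415


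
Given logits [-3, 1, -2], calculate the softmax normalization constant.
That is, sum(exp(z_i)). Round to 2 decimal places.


Denom = e^-3=0.0498 + e^1=2.7183 + e^-2=0.1353. Sum = 2.9034, which rounds to 2.90.

2.90


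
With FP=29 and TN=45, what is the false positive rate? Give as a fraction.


FPR = FP / (FP + TN) = 29 / 74 = 29/74.

29/74


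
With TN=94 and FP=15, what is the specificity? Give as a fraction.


Specificity = TN / (TN + FP) = 94 / 109 = 94/109.

94/109


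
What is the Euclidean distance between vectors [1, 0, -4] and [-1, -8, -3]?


d = sqrt(sum of squared differences). (1--1)^2=4, (0--8)^2=64, (-4--3)^2=1. Sum = 69.

sqrt(69)


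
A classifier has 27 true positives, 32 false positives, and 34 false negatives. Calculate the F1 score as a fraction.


Precision = 27/59 = 27/59. Recall = 27/61 = 27/61. F1 = 2*P*R/(P+R) = 9/20.

9/20


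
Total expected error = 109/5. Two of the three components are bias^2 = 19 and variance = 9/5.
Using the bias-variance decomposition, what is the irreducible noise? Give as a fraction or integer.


Total error = bias^2 + variance + irreducible noise. So irreducible noise = 109/5 - 19 - 9/5 = 1.

1


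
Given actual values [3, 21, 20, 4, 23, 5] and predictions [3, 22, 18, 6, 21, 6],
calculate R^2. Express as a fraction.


Mean(y) = 38/3. SS_res = 14. SS_tot = 1372/3. R^2 = 1 - 14/(1372/3) = 95/98.

95/98


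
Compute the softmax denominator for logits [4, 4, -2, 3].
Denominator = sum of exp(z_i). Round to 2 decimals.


Denom = e^4=54.5982 + e^4=54.5982 + e^-2=0.1353 + e^3=20.0855. Sum = 129.4172, which rounds to 129.42.

129.42


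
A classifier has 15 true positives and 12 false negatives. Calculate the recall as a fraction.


Recall = TP / (TP + FN) = 15 / 27 = 5/9.

5/9


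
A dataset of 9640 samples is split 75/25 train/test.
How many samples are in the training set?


Test set = 9640 * 25% = 2410. Training set = 9640 - 2410 = 7230.

7230


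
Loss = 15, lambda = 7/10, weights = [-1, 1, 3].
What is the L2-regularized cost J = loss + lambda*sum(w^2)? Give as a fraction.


L2 sq norm = sum(w^2) = 11. J = 15 + 7/10 * 11 = 227/10.

227/10


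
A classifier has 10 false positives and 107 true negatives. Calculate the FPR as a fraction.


FPR = FP / (FP + TN) = 10 / 117 = 10/117.

10/117


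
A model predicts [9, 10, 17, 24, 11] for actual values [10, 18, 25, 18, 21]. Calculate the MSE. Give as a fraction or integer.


MSE = (1/5) * ((10-9)^2=1 + (18-10)^2=64 + (25-17)^2=64 + (18-24)^2=36 + (21-11)^2=100). Sum = 265. MSE = 53.

53


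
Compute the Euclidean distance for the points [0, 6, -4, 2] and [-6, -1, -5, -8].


d = sqrt(sum of squared differences). (0--6)^2=36, (6--1)^2=49, (-4--5)^2=1, (2--8)^2=100. Sum = 186.

sqrt(186)


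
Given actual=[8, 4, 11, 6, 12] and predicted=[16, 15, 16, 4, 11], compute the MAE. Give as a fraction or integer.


MAE = (1/5) * (|8-16|=8 + |4-15|=11 + |11-16|=5 + |6-4|=2 + |12-11|=1). Sum = 27. MAE = 27/5.

27/5


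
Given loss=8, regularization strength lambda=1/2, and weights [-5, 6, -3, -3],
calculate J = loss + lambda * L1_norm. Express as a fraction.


L1 norm = sum(|w|) = 17. J = 8 + 1/2 * 17 = 33/2.

33/2


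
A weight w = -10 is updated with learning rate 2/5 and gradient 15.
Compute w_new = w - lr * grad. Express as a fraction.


w_new = -10 - 2/5 * 15 = -10 - 6 = -16.

-16


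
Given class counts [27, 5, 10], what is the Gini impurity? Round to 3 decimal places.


Total = 42. Proportions: 27/42, 5/42, 10/42. sum(p_i^2) = 0.4841. Gini = 1 - 0.4841 = 0.5159, which rounds to 0.516.

0.516


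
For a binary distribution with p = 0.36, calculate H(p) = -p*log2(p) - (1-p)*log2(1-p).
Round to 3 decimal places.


H = -0.36*log2(0.36) - 0.64*log2(0.64) = 0.943.

0.943


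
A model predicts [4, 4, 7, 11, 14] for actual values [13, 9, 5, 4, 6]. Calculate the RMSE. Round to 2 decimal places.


MSE = 44.6000. RMSE = sqrt(44.6000) = 6.68.

6.68


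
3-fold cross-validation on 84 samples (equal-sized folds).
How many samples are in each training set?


Each validation fold has 84/3 = 28 samples. Training set = 84 - 28 = 56.

56


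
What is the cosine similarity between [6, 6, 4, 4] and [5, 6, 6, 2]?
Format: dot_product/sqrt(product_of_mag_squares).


dot = 98. |a|^2 = 104, |b|^2 = 101. cos = 98/sqrt(10504).

98/sqrt(10504)


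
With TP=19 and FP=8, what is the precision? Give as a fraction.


Precision = TP / (TP + FP) = 19 / 27 = 19/27.

19/27


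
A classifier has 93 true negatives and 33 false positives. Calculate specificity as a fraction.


Specificity = TN / (TN + FP) = 93 / 126 = 31/42.

31/42


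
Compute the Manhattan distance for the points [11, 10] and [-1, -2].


d = sum of absolute differences: |11--1|=12 + |10--2|=12 = 24.

24


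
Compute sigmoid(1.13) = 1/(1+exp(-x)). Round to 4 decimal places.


sigma(1.13) = 1/(1+e^(-1.13)) = 1/(1+0.323033) = 1/1.323033 = 0.7558.

0.7558


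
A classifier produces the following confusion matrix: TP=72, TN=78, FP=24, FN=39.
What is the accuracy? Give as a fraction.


Accuracy = (TP + TN) / (TP + TN + FP + FN) = (72 + 78) / 213 = 50/71.

50/71


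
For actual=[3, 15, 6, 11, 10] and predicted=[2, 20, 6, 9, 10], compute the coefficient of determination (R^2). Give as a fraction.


Mean(y) = 9. SS_res = 30. SS_tot = 86. R^2 = 1 - 30/(86) = 28/43.

28/43


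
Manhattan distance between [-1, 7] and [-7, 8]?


d = sum of absolute differences: |-1--7|=6 + |7-8|=1 = 7.

7


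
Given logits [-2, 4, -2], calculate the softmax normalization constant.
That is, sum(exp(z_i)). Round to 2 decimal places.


Denom = e^-2=0.1353 + e^4=54.5982 + e^-2=0.1353. Sum = 54.8688, which rounds to 54.87.

54.87


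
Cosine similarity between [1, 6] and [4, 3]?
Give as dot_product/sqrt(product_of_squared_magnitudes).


dot = 22. |a|^2 = 37, |b|^2 = 25. cos = 22/sqrt(925).

22/sqrt(925)


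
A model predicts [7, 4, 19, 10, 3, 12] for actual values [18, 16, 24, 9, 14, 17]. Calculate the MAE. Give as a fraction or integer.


MAE = (1/6) * (|18-7|=11 + |16-4|=12 + |24-19|=5 + |9-10|=1 + |14-3|=11 + |17-12|=5). Sum = 45. MAE = 15/2.

15/2


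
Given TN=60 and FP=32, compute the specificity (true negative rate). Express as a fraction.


Specificity = TN / (TN + FP) = 60 / 92 = 15/23.

15/23


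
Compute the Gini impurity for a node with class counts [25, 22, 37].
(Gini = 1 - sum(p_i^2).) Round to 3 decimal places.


Total = 84. Proportions: 25/84, 22/84, 37/84. sum(p_i^2) = 0.3512. Gini = 1 - 0.3512 = 0.6488, which rounds to 0.649.

0.649


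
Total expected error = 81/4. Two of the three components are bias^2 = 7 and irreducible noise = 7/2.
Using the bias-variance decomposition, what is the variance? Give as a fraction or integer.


Total error = bias^2 + variance + irreducible noise. So variance = 81/4 - 7 - 7/2 = 39/4.

39/4


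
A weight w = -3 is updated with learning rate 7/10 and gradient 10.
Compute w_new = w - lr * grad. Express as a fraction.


w_new = -3 - 7/10 * 10 = -3 - 7 = -10.

-10


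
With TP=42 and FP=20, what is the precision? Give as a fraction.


Precision = TP / (TP + FP) = 42 / 62 = 21/31.

21/31


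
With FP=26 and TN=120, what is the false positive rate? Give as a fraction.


FPR = FP / (FP + TN) = 26 / 146 = 13/73.

13/73


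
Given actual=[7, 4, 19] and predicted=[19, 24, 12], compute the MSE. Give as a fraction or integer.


MSE = (1/3) * ((7-19)^2=144 + (4-24)^2=400 + (19-12)^2=49). Sum = 593. MSE = 593/3.

593/3


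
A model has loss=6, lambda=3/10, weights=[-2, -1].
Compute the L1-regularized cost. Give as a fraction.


L1 norm = sum(|w|) = 3. J = 6 + 3/10 * 3 = 69/10.

69/10


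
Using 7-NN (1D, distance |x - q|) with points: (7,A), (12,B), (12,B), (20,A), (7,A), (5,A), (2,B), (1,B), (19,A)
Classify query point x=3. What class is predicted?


Distances: |7-3|=4, |12-3|=9, |12-3|=9, |20-3|=17, |7-3|=4, |5-3|=2, |2-3|=1, |1-3|=2, |19-3|=16. 7 nearest: (2,B), (5,A), (1,B), (7,A), (7,A), (12,B), (12,B). Counts: {'B': 4, 'A': 3}. Majority class: B.

B


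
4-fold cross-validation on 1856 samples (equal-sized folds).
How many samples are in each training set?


Each validation fold has 1856/4 = 464 samples. Training set = 1856 - 464 = 1392.

1392


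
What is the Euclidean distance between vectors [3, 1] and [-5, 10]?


d = sqrt(sum of squared differences). (3--5)^2=64, (1-10)^2=81. Sum = 145.

sqrt(145)


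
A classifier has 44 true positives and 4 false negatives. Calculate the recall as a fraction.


Recall = TP / (TP + FN) = 44 / 48 = 11/12.

11/12


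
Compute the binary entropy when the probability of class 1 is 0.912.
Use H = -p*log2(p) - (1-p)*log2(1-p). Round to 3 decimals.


H = -0.912*log2(0.912) - 0.088*log2(0.088) = 0.430.

0.430


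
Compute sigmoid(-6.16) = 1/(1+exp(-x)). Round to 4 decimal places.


sigma(-6.16) = 1/(1+e^(6.16)) = 1/(1+473.428075) = 1/474.428075 = 0.0021.

0.0021


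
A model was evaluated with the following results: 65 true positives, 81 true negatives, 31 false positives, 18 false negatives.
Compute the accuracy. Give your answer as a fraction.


Accuracy = (TP + TN) / (TP + TN + FP + FN) = (65 + 81) / 195 = 146/195.

146/195


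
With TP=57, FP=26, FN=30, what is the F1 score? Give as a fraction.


Precision = 57/83 = 57/83. Recall = 57/87 = 19/29. F1 = 2*P*R/(P+R) = 57/85.

57/85


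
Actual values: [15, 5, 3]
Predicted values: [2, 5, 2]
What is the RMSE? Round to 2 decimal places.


MSE = 56.6667. RMSE = sqrt(56.6667) = 7.53.

7.53


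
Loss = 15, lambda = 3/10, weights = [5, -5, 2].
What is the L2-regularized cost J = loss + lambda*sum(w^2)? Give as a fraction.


L2 sq norm = sum(w^2) = 54. J = 15 + 3/10 * 54 = 156/5.

156/5


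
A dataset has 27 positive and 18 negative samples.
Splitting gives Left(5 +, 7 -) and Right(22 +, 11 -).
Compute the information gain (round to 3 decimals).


H(parent) = 0.9710. H(left) = 0.9799, H(right) = 0.9183. Weighted = (12/45)*0.9799 + (33/45)*0.9183 = 0.9347. IG = 0.9710 - 0.9347 = 0.0363, which rounds to 0.036.

0.036


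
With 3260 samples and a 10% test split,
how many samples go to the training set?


Test set = 3260 * 10% = 326. Training set = 3260 - 326 = 2934.

2934


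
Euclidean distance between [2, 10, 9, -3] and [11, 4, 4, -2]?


d = sqrt(sum of squared differences). (2-11)^2=81, (10-4)^2=36, (9-4)^2=25, (-3--2)^2=1. Sum = 143.

sqrt(143)


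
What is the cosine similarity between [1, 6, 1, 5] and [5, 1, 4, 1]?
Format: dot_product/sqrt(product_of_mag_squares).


dot = 20. |a|^2 = 63, |b|^2 = 43. cos = 20/sqrt(2709).

20/sqrt(2709)


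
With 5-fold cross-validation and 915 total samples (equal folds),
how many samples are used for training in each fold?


Each validation fold has 915/5 = 183 samples. Training set = 915 - 183 = 732.

732


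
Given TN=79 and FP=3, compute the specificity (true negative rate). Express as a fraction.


Specificity = TN / (TN + FP) = 79 / 82 = 79/82.

79/82


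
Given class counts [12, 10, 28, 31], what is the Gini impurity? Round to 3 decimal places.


Total = 81. Proportions: 12/81, 10/81, 28/81, 31/81. sum(p_i^2) = 0.3032. Gini = 1 - 0.3032 = 0.6968, which rounds to 0.697.

0.697


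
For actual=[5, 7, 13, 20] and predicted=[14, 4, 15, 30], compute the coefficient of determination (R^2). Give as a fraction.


Mean(y) = 45/4. SS_res = 194. SS_tot = 547/4. R^2 = 1 - 194/(547/4) = -229/547.

-229/547


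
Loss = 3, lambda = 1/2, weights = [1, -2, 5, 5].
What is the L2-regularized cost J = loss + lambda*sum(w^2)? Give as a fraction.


L2 sq norm = sum(w^2) = 55. J = 3 + 1/2 * 55 = 61/2.

61/2


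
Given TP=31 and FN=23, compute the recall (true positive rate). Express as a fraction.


Recall = TP / (TP + FN) = 31 / 54 = 31/54.

31/54


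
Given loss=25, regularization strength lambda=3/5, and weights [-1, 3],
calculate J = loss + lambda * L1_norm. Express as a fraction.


L1 norm = sum(|w|) = 4. J = 25 + 3/5 * 4 = 137/5.

137/5


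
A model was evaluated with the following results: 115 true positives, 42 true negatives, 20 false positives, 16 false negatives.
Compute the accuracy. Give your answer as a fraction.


Accuracy = (TP + TN) / (TP + TN + FP + FN) = (115 + 42) / 193 = 157/193.

157/193


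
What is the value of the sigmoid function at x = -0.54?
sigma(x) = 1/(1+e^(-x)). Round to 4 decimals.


sigma(-0.54) = 1/(1+e^(0.54)) = 1/(1+1.716007) = 1/2.716007 = 0.3682.

0.3682


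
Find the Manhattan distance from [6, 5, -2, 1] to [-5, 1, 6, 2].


d = sum of absolute differences: |6--5|=11 + |5-1|=4 + |-2-6|=8 + |1-2|=1 = 24.

24


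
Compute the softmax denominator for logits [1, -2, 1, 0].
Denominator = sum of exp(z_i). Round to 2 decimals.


Denom = e^1=2.7183 + e^-2=0.1353 + e^1=2.7183 + e^0=1.0000. Sum = 6.5719, which rounds to 6.57.

6.57


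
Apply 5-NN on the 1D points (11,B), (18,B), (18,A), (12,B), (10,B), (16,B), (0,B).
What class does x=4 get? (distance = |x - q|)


Distances: |11-4|=7, |18-4|=14, |18-4|=14, |12-4|=8, |10-4|=6, |16-4|=12, |0-4|=4. 5 nearest: (0,B), (10,B), (11,B), (12,B), (16,B). Counts: {'B': 5}. Majority class: B.

B


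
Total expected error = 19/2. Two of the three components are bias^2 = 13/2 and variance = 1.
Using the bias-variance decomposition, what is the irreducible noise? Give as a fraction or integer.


Total error = bias^2 + variance + irreducible noise. So irreducible noise = 19/2 - 13/2 - 1 = 2.

2
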